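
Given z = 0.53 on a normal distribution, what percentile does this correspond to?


CDF(z) = 0.5 * (1 + erf(z/sqrt(2)))
erf(0.3748) = 0.4039
CDF = 0.7019
Percentile rank = 0.7019 * 100 = 70.19

70.19


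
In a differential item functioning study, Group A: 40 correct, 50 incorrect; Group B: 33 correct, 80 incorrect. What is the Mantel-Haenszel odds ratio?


Odds_A = 40/50 = 0.8
Odds_B = 33/80 = 0.4125
OR = Odds_A / Odds_B = 0.8 / 0.4125
Exactly, OR = (40 * 80) / (50 * 33) = 3200 / 1650
OR = 1.9394

1.9394


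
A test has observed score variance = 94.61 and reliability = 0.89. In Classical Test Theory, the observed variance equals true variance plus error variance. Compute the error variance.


var_true = rxx * var_obs = 0.89 * 94.61 = 84.2029
var_error = var_obs - var_true
var_error = 94.61 - 84.2029
var_error = 10.4071

10.4071


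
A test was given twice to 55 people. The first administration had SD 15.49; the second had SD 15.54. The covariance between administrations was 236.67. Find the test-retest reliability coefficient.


r = cov(X,Y) / (SD_X * SD_Y)
r = 236.67 / (15.49 * 15.54)
r = 236.67 / 240.7146
r = 0.9832

0.9832


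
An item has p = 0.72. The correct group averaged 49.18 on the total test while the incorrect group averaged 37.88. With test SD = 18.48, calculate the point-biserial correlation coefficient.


q = 1 - p = 0.28
rpb = ((M1 - M0) / SD) * sqrt(p * q)
rpb = ((49.18 - 37.88) / 18.48) * sqrt(0.72 * 0.28)
rpb = 0.2746

0.2746


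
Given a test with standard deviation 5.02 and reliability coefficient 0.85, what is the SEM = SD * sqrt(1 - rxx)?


SEM = SD * sqrt(1 - rxx)
SEM = 5.02 * sqrt(1 - 0.85)
SEM = 5.02 * sqrt(0.15) = 5.02 * 0.387298
SEM = 1.9442

1.9442


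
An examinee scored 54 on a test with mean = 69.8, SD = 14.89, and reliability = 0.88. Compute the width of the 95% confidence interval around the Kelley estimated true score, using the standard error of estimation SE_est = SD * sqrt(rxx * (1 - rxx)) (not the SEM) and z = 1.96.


True score estimate = 0.88*54 + 0.12*69.8 = 55.896
SE_est = SD * sqrt(rxx * (1 - rxx)) = 14.89 * sqrt(0.88 * 0.12) = 14.89 * sqrt(0.1056) = 4.838677
CI = T_est +/- z * SE_est, so width = 2 * z * SE_est = 2 * 1.96 * 4.838677
Width = 18.9676

18.9676


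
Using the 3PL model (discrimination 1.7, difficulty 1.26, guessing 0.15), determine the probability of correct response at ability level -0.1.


logit = 1.7*(-0.1 - 1.26) = -2.312
P* = 1/(1 + exp(--2.312)) = 0.0901
P = 0.15 + (1 - 0.15) * 0.0901
P = 0.2266

0.2266


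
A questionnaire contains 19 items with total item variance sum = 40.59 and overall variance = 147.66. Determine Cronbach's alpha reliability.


alpha = (k/(k-1)) * (1 - sum(si^2)/s_total^2)
= (19/18) * (1 - 40.59/147.66)
alpha = 0.7654

0.7654


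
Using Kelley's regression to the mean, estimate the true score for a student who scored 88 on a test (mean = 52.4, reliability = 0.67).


T_est = rxx * X + (1 - rxx) * mean
T_est = 0.67 * 88 + 0.33 * 52.4
T_est = 58.96 + 17.292
T_est = 76.252

76.252


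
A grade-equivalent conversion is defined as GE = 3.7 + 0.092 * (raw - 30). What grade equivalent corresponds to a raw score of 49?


raw - median = 49 - 30 = 19
slope * diff = 0.092 * 19 = 1.748
GE = 3.7 + 1.748
GE = 5.448

5.448


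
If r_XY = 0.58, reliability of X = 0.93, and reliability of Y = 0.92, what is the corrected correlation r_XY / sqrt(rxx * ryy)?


r_corrected = rxy / sqrt(rxx * ryy)
= 0.58 / sqrt(0.93 * 0.92)
= 0.58 / sqrt(0.8556)
= 0.58 / 0.924986
r_corrected = 0.627

0.627


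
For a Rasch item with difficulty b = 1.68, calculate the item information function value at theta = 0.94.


P = 1/(1+exp(-(0.94-1.68))) = 0.323
I = P*(1-P) = 0.323 * 0.677
I = 0.2187

0.2187


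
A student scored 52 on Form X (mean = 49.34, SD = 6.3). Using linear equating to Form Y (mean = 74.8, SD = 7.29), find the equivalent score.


slope = SD_Y / SD_X = 7.29 / 6.3 ~ 1.1571
intercept = mean_Y - slope * mean_X = 74.8 - (7.29 / 6.3) * 49.34 ~ 17.7066
Y = slope * X + intercept. To avoid rounding drift from the rounded slope/intercept, evaluate the equivalent form Y = mean_Y + SD_Y * (X - mean_X) / SD_X at full precision:
Y = 74.8 + 7.29 * (52 - 49.34) / 6.3
Y = 74.8 + 7.29 * 2.66 / 6.3
Y = 74.8 + 19.3914 / 6.3
Y = 74.8 + 3.078
Y = 77.878

77.878


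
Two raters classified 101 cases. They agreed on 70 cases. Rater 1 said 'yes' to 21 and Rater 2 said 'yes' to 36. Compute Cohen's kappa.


P_o = 70/101 = 0.693069
P_e = (21*36 + 80*65) / 10201 = 0.583864
kappa = (P_o - P_e) / (1 - P_e)
kappa = (0.693069 - 0.583864) / (1 - 0.583864)
kappa = 0.2624

0.2624


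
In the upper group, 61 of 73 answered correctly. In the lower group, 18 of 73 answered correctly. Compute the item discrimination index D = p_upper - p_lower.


p_upper = 61/73 = 0.8356
p_lower = 18/73 = 0.2466
D = 0.8356 - 0.2466 = 0.589

0.589


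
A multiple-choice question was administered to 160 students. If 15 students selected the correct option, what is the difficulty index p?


Item difficulty p = number correct / total examinees
p = 15 / 160
p = 0.0938

0.0938


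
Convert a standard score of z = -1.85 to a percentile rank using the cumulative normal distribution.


CDF(z) = 0.5 * (1 + erf(z/sqrt(2)))
erf(-1.3081) = -0.9357
CDF = 0.0322
Percentile rank = 0.0322 * 100 = 3.22

3.22


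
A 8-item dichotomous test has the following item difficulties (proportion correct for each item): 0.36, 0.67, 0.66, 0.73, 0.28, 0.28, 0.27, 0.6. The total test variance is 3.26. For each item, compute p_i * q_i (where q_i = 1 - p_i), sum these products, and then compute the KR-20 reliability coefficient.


For each item, compute p_i * q_i:
  Item 1: 0.36 * 0.64 = 0.2304
  Item 2: 0.67 * 0.33 = 0.2211
  Item 3: 0.66 * 0.34 = 0.2244
  Item 4: 0.73 * 0.27 = 0.1971
  Item 5: 0.28 * 0.72 = 0.2016
  Item 6: 0.28 * 0.72 = 0.2016
  Item 7: 0.27 * 0.73 = 0.1971
  Item 8: 0.6 * 0.4 = 0.24
Sum(p_i * q_i) = 0.2304 + 0.2211 + 0.2244 + 0.1971 + 0.2016 + 0.2016 + 0.1971 + 0.24 = 1.7133
KR-20 = (k/(k-1)) * (1 - Sum(p_i*q_i) / Var_total)
= (8/7) * (1 - 1.7133/3.26)
= 1.1429 * 0.4744
KR-20 = 0.5422

0.5422


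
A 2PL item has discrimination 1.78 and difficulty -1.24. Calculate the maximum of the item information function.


For 2PL, max info at theta = b = -1.24
I_max = a^2 / 4 = 1.78^2 / 4
= 3.1684 / 4
I_max = 0.7921

0.7921


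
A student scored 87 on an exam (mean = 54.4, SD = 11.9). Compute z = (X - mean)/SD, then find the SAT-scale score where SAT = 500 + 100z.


z = (X - mean) / SD = (87 - 54.4) / 11.9
z = 32.6 / 11.9
z = 2.7395
SAT-scale = SAT = 500 + 100z
Carry z at full precision (z = 32.6 / 11.9) into the conversion:
SAT-scale = 500 + 100 * (32.6 / 11.9) = 500 + 3260 / 11.9
SAT-scale = 500 + 273.9496
SAT-scale = 773.9496

773.9496


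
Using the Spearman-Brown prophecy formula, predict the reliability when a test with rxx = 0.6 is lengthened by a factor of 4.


r_new = (n * rxx) / (1 + (n-1) * rxx)
r_new = (4 * 0.6) / (1 + 3 * 0.6)
r_new = 2.4 / 2.8
r_new = 0.8571

0.8571


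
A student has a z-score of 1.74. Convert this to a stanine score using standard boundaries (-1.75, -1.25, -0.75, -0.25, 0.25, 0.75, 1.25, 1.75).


Stanine boundaries: [-1.75, -1.25, -0.75, -0.25, 0.25, 0.75, 1.25, 1.75]
z = 1.74
Check each boundary:
  z >= -1.75 -> could be stanine 2
  z >= -1.25 -> could be stanine 3
  z >= -0.75 -> could be stanine 4
  z >= -0.25 -> could be stanine 5
  z >= 0.25 -> could be stanine 6
  z >= 0.75 -> could be stanine 7
  z >= 1.25 -> could be stanine 8
  z < 1.75
Highest qualifying boundary gives stanine = 8

8


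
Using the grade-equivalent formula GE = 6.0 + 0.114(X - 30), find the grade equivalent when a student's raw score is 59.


raw - median = 59 - 30 = 29
slope * diff = 0.114 * 29 = 3.306
GE = 6.0 + 3.306
GE = 9.306

9.306


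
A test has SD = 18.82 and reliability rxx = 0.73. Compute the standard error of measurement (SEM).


SEM = SD * sqrt(1 - rxx)
SEM = 18.82 * sqrt(1 - 0.73)
SEM = 18.82 * sqrt(0.27) = 18.82 * 0.519615
SEM = 9.7792

9.7792


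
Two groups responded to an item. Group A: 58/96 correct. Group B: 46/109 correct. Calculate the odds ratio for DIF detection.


Odds_A = 58/38 = 1.5263
Odds_B = 46/63 = 0.7302
OR = Odds_A / Odds_B = 1.5263 / 0.7302
Exactly, OR = (58 * 63) / (38 * 46) = 3654 / 1748
OR = 2.0904

2.0904


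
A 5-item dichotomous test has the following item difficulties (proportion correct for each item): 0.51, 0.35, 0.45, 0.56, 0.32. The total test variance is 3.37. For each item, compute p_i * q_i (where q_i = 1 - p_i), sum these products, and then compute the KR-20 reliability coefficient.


For each item, compute p_i * q_i:
  Item 1: 0.51 * 0.49 = 0.2499
  Item 2: 0.35 * 0.65 = 0.2275
  Item 3: 0.45 * 0.55 = 0.2475
  Item 4: 0.56 * 0.44 = 0.2464
  Item 5: 0.32 * 0.68 = 0.2176
Sum(p_i * q_i) = 0.2499 + 0.2275 + 0.2475 + 0.2464 + 0.2176 = 1.1889
KR-20 = (k/(k-1)) * (1 - Sum(p_i*q_i) / Var_total)
= (5/4) * (1 - 1.1889/3.37)
= 1.25 * 0.6472
KR-20 = 0.809

0.809


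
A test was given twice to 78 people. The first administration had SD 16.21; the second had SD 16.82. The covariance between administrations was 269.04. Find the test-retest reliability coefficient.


r = cov(X,Y) / (SD_X * SD_Y)
r = 269.04 / (16.21 * 16.82)
r = 269.04 / 272.6522
r = 0.9868

0.9868


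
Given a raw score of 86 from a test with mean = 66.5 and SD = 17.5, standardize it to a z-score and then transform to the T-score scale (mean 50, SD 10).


z = (X - mean) / SD = (86 - 66.5) / 17.5
z = 19.5 / 17.5
z = 1.1143
T-score = T = 50 + 10z
Carry z at full precision (z = 19.5 / 17.5) into the conversion:
T-score = 50 + 10 * (19.5 / 17.5) = 50 + 195 / 17.5
T-score = 50 + 11.1429
T-score = 61.1429

61.1429


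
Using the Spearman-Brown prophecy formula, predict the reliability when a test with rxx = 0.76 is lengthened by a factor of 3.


r_new = (n * rxx) / (1 + (n-1) * rxx)
r_new = (3 * 0.76) / (1 + 2 * 0.76)
r_new = 2.28 / 2.52
r_new = 0.9048

0.9048


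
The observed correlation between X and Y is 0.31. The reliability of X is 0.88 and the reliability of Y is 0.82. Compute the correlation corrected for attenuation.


r_corrected = rxy / sqrt(rxx * ryy)
= 0.31 / sqrt(0.88 * 0.82)
= 0.31 / sqrt(0.7216)
= 0.31 / 0.84947
r_corrected = 0.3649

0.3649


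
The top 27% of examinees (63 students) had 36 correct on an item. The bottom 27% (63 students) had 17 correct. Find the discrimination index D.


p_upper = 36/63 = 0.5714
p_lower = 17/63 = 0.2698
D = 0.5714 - 0.2698 = 0.3016

0.3016


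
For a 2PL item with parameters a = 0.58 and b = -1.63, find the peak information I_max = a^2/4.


For 2PL, max info at theta = b = -1.63
I_max = a^2 / 4 = 0.58^2 / 4
= 0.3364 / 4
I_max = 0.0841

0.0841


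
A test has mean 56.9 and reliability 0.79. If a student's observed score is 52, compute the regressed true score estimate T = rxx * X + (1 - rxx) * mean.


T_est = rxx * X + (1 - rxx) * mean
T_est = 0.79 * 52 + 0.21 * 56.9
T_est = 41.08 + 11.949
T_est = 53.029

53.029


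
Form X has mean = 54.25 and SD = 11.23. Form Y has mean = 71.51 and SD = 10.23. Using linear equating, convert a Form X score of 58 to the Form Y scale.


slope = SD_Y / SD_X = 10.23 / 11.23 ~ 0.911
intercept = mean_Y - slope * mean_X = 71.51 - (10.23 / 11.23) * 54.25 ~ 22.0908
Y = slope * X + intercept. To avoid rounding drift from the rounded slope/intercept, evaluate the equivalent form Y = mean_Y + SD_Y * (X - mean_X) / SD_X at full precision:
Y = 71.51 + 10.23 * (58 - 54.25) / 11.23
Y = 71.51 + 10.23 * 3.75 / 11.23
Y = 71.51 + 38.3625 / 11.23
Y = 71.51 + 3.4161
Y = 74.9261

74.9261


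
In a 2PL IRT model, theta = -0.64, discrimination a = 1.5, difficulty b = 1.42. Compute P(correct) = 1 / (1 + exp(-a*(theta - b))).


a*(theta - b) = 1.5 * (-0.64 - 1.42) = -3.09
exp(--3.09) = 21.9771
P = 1 / (1 + 21.9771)
P = 0.0435

0.0435


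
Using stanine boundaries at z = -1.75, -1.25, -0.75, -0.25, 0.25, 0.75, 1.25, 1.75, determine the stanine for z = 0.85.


Stanine boundaries: [-1.75, -1.25, -0.75, -0.25, 0.25, 0.75, 1.25, 1.75]
z = 0.85
Check each boundary:
  z >= -1.75 -> could be stanine 2
  z >= -1.25 -> could be stanine 3
  z >= -0.75 -> could be stanine 4
  z >= -0.25 -> could be stanine 5
  z >= 0.25 -> could be stanine 6
  z >= 0.75 -> could be stanine 7
  z < 1.25
  z < 1.75
Highest qualifying boundary gives stanine = 7

7


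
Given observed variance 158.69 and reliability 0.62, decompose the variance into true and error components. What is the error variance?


var_true = rxx * var_obs = 0.62 * 158.69 = 98.3878
var_error = var_obs - var_true
var_error = 158.69 - 98.3878
var_error = 60.3022

60.3022


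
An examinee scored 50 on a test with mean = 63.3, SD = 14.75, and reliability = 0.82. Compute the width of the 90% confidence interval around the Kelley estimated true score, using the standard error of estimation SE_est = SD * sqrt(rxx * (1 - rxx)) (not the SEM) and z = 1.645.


True score estimate = 0.82*50 + 0.18*63.3 = 52.394
SE_est = SD * sqrt(rxx * (1 - rxx)) = 14.75 * sqrt(0.82 * 0.18) = 14.75 * sqrt(0.1476) = 5.666765
CI = T_est +/- z * SE_est, so width = 2 * z * SE_est = 2 * 1.645 * 5.666765
Width = 18.6437

18.6437


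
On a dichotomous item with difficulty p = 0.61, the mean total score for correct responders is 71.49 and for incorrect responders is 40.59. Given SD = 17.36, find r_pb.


q = 1 - p = 0.39
rpb = ((M1 - M0) / SD) * sqrt(p * q)
rpb = ((71.49 - 40.59) / 17.36) * sqrt(0.61 * 0.39)
rpb = 0.8682

0.8682


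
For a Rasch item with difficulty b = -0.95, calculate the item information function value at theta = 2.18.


P = 1/(1+exp(-(2.18--0.95))) = 0.9581
I = P*(1-P) = 0.9581 * 0.0419
I = 0.0401

0.0401


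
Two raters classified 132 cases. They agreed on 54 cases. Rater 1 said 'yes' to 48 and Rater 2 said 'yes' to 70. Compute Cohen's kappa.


P_o = 54/132 = 0.409091
P_e = (48*70 + 84*62) / 17424 = 0.491736
kappa = (P_o - P_e) / (1 - P_e)
kappa = (0.409091 - 0.491736) / (1 - 0.491736)
kappa = -0.1626

-0.1626


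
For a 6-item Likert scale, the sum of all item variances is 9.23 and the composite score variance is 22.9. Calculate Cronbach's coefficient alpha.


alpha = (k/(k-1)) * (1 - sum(si^2)/s_total^2)
= (6/5) * (1 - 9.23/22.9)
alpha = 0.7163

0.7163


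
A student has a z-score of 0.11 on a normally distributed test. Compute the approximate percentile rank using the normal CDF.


CDF(z) = 0.5 * (1 + erf(z/sqrt(2)))
erf(0.0778) = 0.0876
CDF = 0.5438
Percentile rank = 0.5438 * 100 = 54.38

54.38


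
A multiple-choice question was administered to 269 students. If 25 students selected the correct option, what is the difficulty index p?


Item difficulty p = number correct / total examinees
p = 25 / 269
p = 0.0929

0.0929


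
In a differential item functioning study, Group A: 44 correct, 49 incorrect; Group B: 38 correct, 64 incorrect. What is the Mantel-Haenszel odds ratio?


Odds_A = 44/49 = 0.898
Odds_B = 38/64 = 0.5938
OR = Odds_A / Odds_B = 0.898 / 0.5938
Exactly, OR = (44 * 64) / (49 * 38) = 2816 / 1862
OR = 1.5124

1.5124


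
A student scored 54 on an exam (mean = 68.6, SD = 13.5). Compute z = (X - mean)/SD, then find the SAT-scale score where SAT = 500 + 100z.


z = (X - mean) / SD = (54 - 68.6) / 13.5
z = -14.6 / 13.5
z = -1.0815
SAT-scale = SAT = 500 + 100z
Carry z at full precision (z = -14.6 / 13.5) into the conversion:
SAT-scale = 500 + 100 * (-14.6 / 13.5) = 500 + -1460 / 13.5
SAT-scale = 500 + -108.1481
SAT-scale = 391.8519

391.8519


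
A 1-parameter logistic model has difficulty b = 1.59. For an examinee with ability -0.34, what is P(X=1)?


theta - b = -0.34 - 1.59 = -1.93
exp(-(theta - b)) = exp(1.93) = 6.8895
P = 1 / (1 + 6.8895)
P = 0.1268

0.1268


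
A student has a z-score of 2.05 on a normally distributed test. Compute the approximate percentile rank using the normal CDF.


CDF(z) = 0.5 * (1 + erf(z/sqrt(2)))
erf(1.4496) = 0.9596
CDF = 0.9798
Percentile rank = 0.9798 * 100 = 97.98

97.98


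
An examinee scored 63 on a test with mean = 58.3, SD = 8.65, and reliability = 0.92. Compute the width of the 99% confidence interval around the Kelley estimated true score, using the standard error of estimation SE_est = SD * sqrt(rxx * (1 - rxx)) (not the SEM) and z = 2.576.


True score estimate = 0.92*63 + 0.08*58.3 = 62.624
SE_est = SD * sqrt(rxx * (1 - rxx)) = 8.65 * sqrt(0.92 * 0.08) = 8.65 * sqrt(0.0736) = 2.346686
CI = T_est +/- z * SE_est, so width = 2 * z * SE_est = 2 * 2.576 * 2.346686
Width = 12.0901

12.0901


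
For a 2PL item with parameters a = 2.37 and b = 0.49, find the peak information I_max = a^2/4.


For 2PL, max info at theta = b = 0.49
I_max = a^2 / 4 = 2.37^2 / 4
= 5.6169 / 4
I_max = 1.4042

1.4042


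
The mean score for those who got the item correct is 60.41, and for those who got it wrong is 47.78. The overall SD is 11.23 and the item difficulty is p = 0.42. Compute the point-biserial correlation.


q = 1 - p = 0.58
rpb = ((M1 - M0) / SD) * sqrt(p * q)
rpb = ((60.41 - 47.78) / 11.23) * sqrt(0.42 * 0.58)
rpb = 0.5551

0.5551


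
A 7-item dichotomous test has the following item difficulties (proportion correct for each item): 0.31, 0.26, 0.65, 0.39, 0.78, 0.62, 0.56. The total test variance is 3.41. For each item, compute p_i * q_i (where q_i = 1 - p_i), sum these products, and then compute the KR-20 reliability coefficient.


For each item, compute p_i * q_i:
  Item 1: 0.31 * 0.69 = 0.2139
  Item 2: 0.26 * 0.74 = 0.1924
  Item 3: 0.65 * 0.35 = 0.2275
  Item 4: 0.39 * 0.61 = 0.2379
  Item 5: 0.78 * 0.22 = 0.1716
  Item 6: 0.62 * 0.38 = 0.2356
  Item 7: 0.56 * 0.44 = 0.2464
Sum(p_i * q_i) = 0.2139 + 0.1924 + 0.2275 + 0.2379 + 0.1716 + 0.2356 + 0.2464 = 1.5253
KR-20 = (k/(k-1)) * (1 - Sum(p_i*q_i) / Var_total)
= (7/6) * (1 - 1.5253/3.41)
= 1.1667 * 0.5527
KR-20 = 0.6448

0.6448


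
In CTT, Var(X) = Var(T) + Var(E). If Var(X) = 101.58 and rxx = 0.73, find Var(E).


var_true = rxx * var_obs = 0.73 * 101.58 = 74.1534
var_error = var_obs - var_true
var_error = 101.58 - 74.1534
var_error = 27.4266

27.4266


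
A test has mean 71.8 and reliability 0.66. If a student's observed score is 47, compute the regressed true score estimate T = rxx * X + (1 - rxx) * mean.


T_est = rxx * X + (1 - rxx) * mean
T_est = 0.66 * 47 + 0.34 * 71.8
T_est = 31.02 + 24.412
T_est = 55.432

55.432


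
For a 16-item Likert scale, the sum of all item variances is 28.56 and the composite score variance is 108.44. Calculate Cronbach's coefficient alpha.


alpha = (k/(k-1)) * (1 - sum(si^2)/s_total^2)
= (16/15) * (1 - 28.56/108.44)
alpha = 0.7857

0.7857


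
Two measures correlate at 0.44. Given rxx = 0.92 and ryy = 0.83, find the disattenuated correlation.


r_corrected = rxy / sqrt(rxx * ryy)
= 0.44 / sqrt(0.92 * 0.83)
= 0.44 / sqrt(0.7636)
= 0.44 / 0.873842
r_corrected = 0.5035

0.5035


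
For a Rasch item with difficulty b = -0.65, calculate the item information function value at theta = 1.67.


P = 1/(1+exp(-(1.67--0.65))) = 0.9105
I = P*(1-P) = 0.9105 * 0.0895
I = 0.0815

0.0815


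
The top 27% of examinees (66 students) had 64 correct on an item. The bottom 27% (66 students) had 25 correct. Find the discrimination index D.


p_upper = 64/66 = 0.9697
p_lower = 25/66 = 0.3788
D = 0.9697 - 0.3788 = 0.5909

0.5909


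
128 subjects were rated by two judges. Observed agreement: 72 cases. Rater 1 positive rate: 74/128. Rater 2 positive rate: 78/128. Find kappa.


P_o = 72/128 = 0.5625
P_e = (74*78 + 54*50) / 16384 = 0.51709
kappa = (P_o - P_e) / (1 - P_e)
kappa = (0.5625 - 0.51709) / (1 - 0.51709)
kappa = 0.094

0.094


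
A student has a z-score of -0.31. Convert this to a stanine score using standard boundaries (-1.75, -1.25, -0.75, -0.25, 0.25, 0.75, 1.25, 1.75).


Stanine boundaries: [-1.75, -1.25, -0.75, -0.25, 0.25, 0.75, 1.25, 1.75]
z = -0.31
Check each boundary:
  z >= -1.75 -> could be stanine 2
  z >= -1.25 -> could be stanine 3
  z >= -0.75 -> could be stanine 4
  z < -0.25
  z < 0.25
  z < 0.75
  z < 1.25
  z < 1.75
Highest qualifying boundary gives stanine = 4

4


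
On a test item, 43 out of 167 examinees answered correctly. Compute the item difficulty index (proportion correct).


Item difficulty p = number correct / total examinees
p = 43 / 167
p = 0.2575

0.2575


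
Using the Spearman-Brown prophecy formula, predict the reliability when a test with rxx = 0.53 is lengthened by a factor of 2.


r_new = (n * rxx) / (1 + (n-1) * rxx)
r_new = (2 * 0.53) / (1 + 1 * 0.53)
r_new = 1.06 / 1.53
r_new = 0.6928

0.6928


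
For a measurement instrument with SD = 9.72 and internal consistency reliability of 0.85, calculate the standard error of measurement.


SEM = SD * sqrt(1 - rxx)
SEM = 9.72 * sqrt(1 - 0.85)
SEM = 9.72 * sqrt(0.15) = 9.72 * 0.387298
SEM = 3.7645

3.7645


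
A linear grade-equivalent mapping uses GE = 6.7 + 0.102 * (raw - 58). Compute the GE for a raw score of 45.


raw - median = 45 - 58 = -13
slope * diff = 0.102 * -13 = -1.326
GE = 6.7 + -1.326
GE = 5.374

5.374


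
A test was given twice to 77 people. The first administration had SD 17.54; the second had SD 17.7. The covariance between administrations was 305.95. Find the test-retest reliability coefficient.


r = cov(X,Y) / (SD_X * SD_Y)
r = 305.95 / (17.54 * 17.7)
r = 305.95 / 310.458
r = 0.9855

0.9855


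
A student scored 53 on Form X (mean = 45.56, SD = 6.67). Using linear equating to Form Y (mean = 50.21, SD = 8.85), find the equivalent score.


slope = SD_Y / SD_X = 8.85 / 6.67 ~ 1.3268
intercept = mean_Y - slope * mean_X = 50.21 - (8.85 / 6.67) * 45.56 ~ -10.2407
Y = slope * X + intercept. To avoid rounding drift from the rounded slope/intercept, evaluate the equivalent form Y = mean_Y + SD_Y * (X - mean_X) / SD_X at full precision:
Y = 50.21 + 8.85 * (53 - 45.56) / 6.67
Y = 50.21 + 8.85 * 7.44 / 6.67
Y = 50.21 + 65.844 / 6.67
Y = 50.21 + 9.8717
Y = 60.0817

60.0817


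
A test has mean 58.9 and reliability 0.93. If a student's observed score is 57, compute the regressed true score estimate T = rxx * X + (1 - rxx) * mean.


T_est = rxx * X + (1 - rxx) * mean
T_est = 0.93 * 57 + 0.07 * 58.9
T_est = 53.01 + 4.123
T_est = 57.133

57.133


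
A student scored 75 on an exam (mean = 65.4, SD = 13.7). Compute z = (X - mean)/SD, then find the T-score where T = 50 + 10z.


z = (X - mean) / SD = (75 - 65.4) / 13.7
z = 9.6 / 13.7
z = 0.7007
T-score = T = 50 + 10z
Carry z at full precision (z = 9.6 / 13.7) into the conversion:
T-score = 50 + 10 * (9.6 / 13.7) = 50 + 96 / 13.7
T-score = 50 + 7.0073
T-score = 57.0073

57.0073


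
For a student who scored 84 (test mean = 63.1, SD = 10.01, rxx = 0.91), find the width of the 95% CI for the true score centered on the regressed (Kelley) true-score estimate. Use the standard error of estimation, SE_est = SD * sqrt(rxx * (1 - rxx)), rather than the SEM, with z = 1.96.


True score estimate = 0.91*84 + 0.09*63.1 = 82.119
SE_est = SD * sqrt(rxx * (1 - rxx)) = 10.01 * sqrt(0.91 * 0.09) = 10.01 * sqrt(0.0819) = 2.864679
CI = T_est +/- z * SE_est, so width = 2 * z * SE_est = 2 * 1.96 * 2.864679
Width = 11.2295

11.2295


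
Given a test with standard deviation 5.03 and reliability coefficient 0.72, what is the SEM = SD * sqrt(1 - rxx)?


SEM = SD * sqrt(1 - rxx)
SEM = 5.03 * sqrt(1 - 0.72)
SEM = 5.03 * sqrt(0.28) = 5.03 * 0.52915
SEM = 2.6616

2.6616


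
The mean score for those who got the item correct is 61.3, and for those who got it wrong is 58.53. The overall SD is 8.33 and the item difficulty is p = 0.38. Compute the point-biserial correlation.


q = 1 - p = 0.62
rpb = ((M1 - M0) / SD) * sqrt(p * q)
rpb = ((61.3 - 58.53) / 8.33) * sqrt(0.38 * 0.62)
rpb = 0.1614

0.1614


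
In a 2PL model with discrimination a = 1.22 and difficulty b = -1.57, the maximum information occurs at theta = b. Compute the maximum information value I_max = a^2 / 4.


For 2PL, max info at theta = b = -1.57
I_max = a^2 / 4 = 1.22^2 / 4
= 1.4884 / 4
I_max = 0.3721

0.3721


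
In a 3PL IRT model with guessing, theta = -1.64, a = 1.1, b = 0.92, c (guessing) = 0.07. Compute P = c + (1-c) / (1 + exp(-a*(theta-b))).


logit = 1.1*(-1.64 - 0.92) = -2.816
P* = 1/(1 + exp(--2.816)) = 0.0565
P = 0.07 + (1 - 0.07) * 0.0565
P = 0.1225

0.1225


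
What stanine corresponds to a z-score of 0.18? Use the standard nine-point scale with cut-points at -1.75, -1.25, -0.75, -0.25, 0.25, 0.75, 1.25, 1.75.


Stanine boundaries: [-1.75, -1.25, -0.75, -0.25, 0.25, 0.75, 1.25, 1.75]
z = 0.18
Check each boundary:
  z >= -1.75 -> could be stanine 2
  z >= -1.25 -> could be stanine 3
  z >= -0.75 -> could be stanine 4
  z >= -0.25 -> could be stanine 5
  z < 0.25
  z < 0.75
  z < 1.25
  z < 1.75
Highest qualifying boundary gives stanine = 5

5


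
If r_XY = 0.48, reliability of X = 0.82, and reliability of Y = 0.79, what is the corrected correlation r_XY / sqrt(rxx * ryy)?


r_corrected = rxy / sqrt(rxx * ryy)
= 0.48 / sqrt(0.82 * 0.79)
= 0.48 / sqrt(0.6478)
= 0.48 / 0.80486
r_corrected = 0.5964

0.5964


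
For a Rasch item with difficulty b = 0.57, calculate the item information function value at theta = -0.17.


P = 1/(1+exp(-(-0.17-0.57))) = 0.323
I = P*(1-P) = 0.323 * 0.677
I = 0.2187

0.2187


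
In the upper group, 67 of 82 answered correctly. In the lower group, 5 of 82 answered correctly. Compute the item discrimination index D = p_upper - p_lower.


p_upper = 67/82 = 0.8171
p_lower = 5/82 = 0.061
D = 0.8171 - 0.061 = 0.7561

0.7561


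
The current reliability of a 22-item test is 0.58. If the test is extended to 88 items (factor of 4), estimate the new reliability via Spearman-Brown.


r_new = (n * rxx) / (1 + (n-1) * rxx)
r_new = (4 * 0.58) / (1 + 3 * 0.58)
r_new = 2.32 / 2.74
r_new = 0.8467

0.8467


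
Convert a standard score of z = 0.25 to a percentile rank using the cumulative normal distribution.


CDF(z) = 0.5 * (1 + erf(z/sqrt(2)))
erf(0.1768) = 0.1974
CDF = 0.5987
Percentile rank = 0.5987 * 100 = 59.87

59.87


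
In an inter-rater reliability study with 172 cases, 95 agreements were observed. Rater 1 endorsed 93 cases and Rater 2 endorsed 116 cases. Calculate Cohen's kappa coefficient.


P_o = 95/172 = 0.552326
P_e = (93*116 + 79*56) / 29584 = 0.514197
kappa = (P_o - P_e) / (1 - P_e)
kappa = (0.552326 - 0.514197) / (1 - 0.514197)
kappa = 0.0785

0.0785


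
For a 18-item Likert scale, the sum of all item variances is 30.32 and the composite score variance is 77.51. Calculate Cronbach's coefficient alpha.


alpha = (k/(k-1)) * (1 - sum(si^2)/s_total^2)
= (18/17) * (1 - 30.32/77.51)
alpha = 0.6446

0.6446


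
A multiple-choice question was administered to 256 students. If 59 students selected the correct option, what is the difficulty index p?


Item difficulty p = number correct / total examinees
p = 59 / 256
p = 0.2305

0.2305


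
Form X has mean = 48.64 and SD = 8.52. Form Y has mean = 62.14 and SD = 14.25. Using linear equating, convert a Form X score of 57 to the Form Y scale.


slope = SD_Y / SD_X = 14.25 / 8.52 ~ 1.6725
intercept = mean_Y - slope * mean_X = 62.14 - (14.25 / 8.52) * 48.64 ~ -19.2121
Y = slope * X + intercept. To avoid rounding drift from the rounded slope/intercept, evaluate the equivalent form Y = mean_Y + SD_Y * (X - mean_X) / SD_X at full precision:
Y = 62.14 + 14.25 * (57 - 48.64) / 8.52
Y = 62.14 + 14.25 * 8.36 / 8.52
Y = 62.14 + 119.13 / 8.52
Y = 62.14 + 13.9824
Y = 76.1224

76.1224


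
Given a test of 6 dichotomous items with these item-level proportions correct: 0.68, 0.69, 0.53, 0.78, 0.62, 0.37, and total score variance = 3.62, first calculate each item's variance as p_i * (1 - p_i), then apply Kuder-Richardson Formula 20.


For each item, compute p_i * q_i:
  Item 1: 0.68 * 0.32 = 0.2176
  Item 2: 0.69 * 0.31 = 0.2139
  Item 3: 0.53 * 0.47 = 0.2491
  Item 4: 0.78 * 0.22 = 0.1716
  Item 5: 0.62 * 0.38 = 0.2356
  Item 6: 0.37 * 0.63 = 0.2331
Sum(p_i * q_i) = 0.2176 + 0.2139 + 0.2491 + 0.1716 + 0.2356 + 0.2331 = 1.3209
KR-20 = (k/(k-1)) * (1 - Sum(p_i*q_i) / Var_total)
= (6/5) * (1 - 1.3209/3.62)
= 1.2 * 0.6351
KR-20 = 0.7621

0.7621


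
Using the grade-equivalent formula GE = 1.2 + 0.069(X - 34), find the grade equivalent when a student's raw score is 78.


raw - median = 78 - 34 = 44
slope * diff = 0.069 * 44 = 3.036
GE = 1.2 + 3.036
GE = 4.236

4.236


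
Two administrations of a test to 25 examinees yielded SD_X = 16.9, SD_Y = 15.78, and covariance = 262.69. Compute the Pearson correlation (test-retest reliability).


r = cov(X,Y) / (SD_X * SD_Y)
r = 262.69 / (16.9 * 15.78)
r = 262.69 / 266.682
r = 0.985

0.985


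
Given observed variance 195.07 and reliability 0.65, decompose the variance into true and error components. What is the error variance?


var_true = rxx * var_obs = 0.65 * 195.07 = 126.7955
var_error = var_obs - var_true
var_error = 195.07 - 126.7955
var_error = 68.2745

68.2745


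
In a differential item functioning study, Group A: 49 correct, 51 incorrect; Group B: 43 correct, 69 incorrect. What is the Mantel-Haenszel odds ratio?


Odds_A = 49/51 = 0.9608
Odds_B = 43/69 = 0.6232
OR = Odds_A / Odds_B = 0.9608 / 0.6232
Exactly, OR = (49 * 69) / (51 * 43) = 3381 / 2193
OR = 1.5417

1.5417


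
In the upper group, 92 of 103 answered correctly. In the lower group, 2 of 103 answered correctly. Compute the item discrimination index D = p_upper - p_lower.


p_upper = 92/103 = 0.8932
p_lower = 2/103 = 0.0194
D = 0.8932 - 0.0194 = 0.8738

0.8738


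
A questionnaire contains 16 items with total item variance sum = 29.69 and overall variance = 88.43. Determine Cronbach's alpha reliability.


alpha = (k/(k-1)) * (1 - sum(si^2)/s_total^2)
= (16/15) * (1 - 29.69/88.43)
alpha = 0.7085

0.7085


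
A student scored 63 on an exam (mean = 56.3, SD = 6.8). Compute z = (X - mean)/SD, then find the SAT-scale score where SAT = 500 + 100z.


z = (X - mean) / SD = (63 - 56.3) / 6.8
z = 6.7 / 6.8
z = 0.9853
SAT-scale = SAT = 500 + 100z
Carry z at full precision (z = 6.7 / 6.8) into the conversion:
SAT-scale = 500 + 100 * (6.7 / 6.8) = 500 + 670 / 6.8
SAT-scale = 500 + 98.5294
SAT-scale = 598.5294

598.5294


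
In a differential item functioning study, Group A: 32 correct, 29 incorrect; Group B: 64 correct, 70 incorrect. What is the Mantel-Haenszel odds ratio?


Odds_A = 32/29 = 1.1034
Odds_B = 64/70 = 0.9143
OR = Odds_A / Odds_B = 1.1034 / 0.9143
Exactly, OR = (32 * 70) / (29 * 64) = 2240 / 1856
OR = 1.2069

1.2069


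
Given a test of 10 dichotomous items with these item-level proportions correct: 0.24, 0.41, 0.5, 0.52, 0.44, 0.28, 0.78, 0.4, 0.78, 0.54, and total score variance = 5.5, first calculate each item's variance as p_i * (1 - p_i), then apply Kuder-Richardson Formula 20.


For each item, compute p_i * q_i:
  Item 1: 0.24 * 0.76 = 0.1824
  Item 2: 0.41 * 0.59 = 0.2419
  Item 3: 0.5 * 0.5 = 0.25
  Item 4: 0.52 * 0.48 = 0.2496
  Item 5: 0.44 * 0.56 = 0.2464
  Item 6: 0.28 * 0.72 = 0.2016
  Item 7: 0.78 * 0.22 = 0.1716
  Item 8: 0.4 * 0.6 = 0.24
  Item 9: 0.78 * 0.22 = 0.1716
  Item 10: 0.54 * 0.46 = 0.2484
Sum(p_i * q_i) = 0.1824 + 0.2419 + 0.25 + 0.2496 + 0.2464 + 0.2016 + 0.1716 + 0.24 + 0.1716 + 0.2484 = 2.2035
KR-20 = (k/(k-1)) * (1 - Sum(p_i*q_i) / Var_total)
= (10/9) * (1 - 2.2035/5.5)
= 1.1111 * 0.5994
KR-20 = 0.666

0.666


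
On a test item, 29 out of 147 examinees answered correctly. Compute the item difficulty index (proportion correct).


Item difficulty p = number correct / total examinees
p = 29 / 147
p = 0.1973

0.1973


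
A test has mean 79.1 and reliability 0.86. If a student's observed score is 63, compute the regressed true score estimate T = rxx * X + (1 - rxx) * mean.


T_est = rxx * X + (1 - rxx) * mean
T_est = 0.86 * 63 + 0.14 * 79.1
T_est = 54.18 + 11.074
T_est = 65.254

65.254


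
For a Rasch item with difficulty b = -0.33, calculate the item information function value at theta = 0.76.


P = 1/(1+exp(-(0.76--0.33))) = 0.7484
I = P*(1-P) = 0.7484 * 0.2516
I = 0.1883

0.1883


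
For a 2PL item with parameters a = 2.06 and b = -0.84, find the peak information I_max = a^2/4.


For 2PL, max info at theta = b = -0.84
I_max = a^2 / 4 = 2.06^2 / 4
= 4.2436 / 4
I_max = 1.0609

1.0609


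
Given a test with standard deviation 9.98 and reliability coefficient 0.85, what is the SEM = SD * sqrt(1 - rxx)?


SEM = SD * sqrt(1 - rxx)
SEM = 9.98 * sqrt(1 - 0.85)
SEM = 9.98 * sqrt(0.15) = 9.98 * 0.387298
SEM = 3.8652

3.8652


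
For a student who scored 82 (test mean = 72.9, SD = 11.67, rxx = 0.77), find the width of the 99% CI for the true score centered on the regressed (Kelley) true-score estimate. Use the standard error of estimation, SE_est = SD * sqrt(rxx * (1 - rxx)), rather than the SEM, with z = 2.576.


True score estimate = 0.77*82 + 0.23*72.9 = 79.907
SE_est = SD * sqrt(rxx * (1 - rxx)) = 11.67 * sqrt(0.77 * 0.23) = 11.67 * sqrt(0.1771) = 4.911115
CI = T_est +/- z * SE_est, so width = 2 * z * SE_est = 2 * 2.576 * 4.911115
Width = 25.3021

25.3021


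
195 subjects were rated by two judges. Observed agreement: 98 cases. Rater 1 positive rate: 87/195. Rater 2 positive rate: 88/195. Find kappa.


P_o = 98/195 = 0.502564
P_e = (87*88 + 108*107) / 38025 = 0.505247
kappa = (P_o - P_e) / (1 - P_e)
kappa = (0.502564 - 0.505247) / (1 - 0.505247)
kappa = -0.0054

-0.0054


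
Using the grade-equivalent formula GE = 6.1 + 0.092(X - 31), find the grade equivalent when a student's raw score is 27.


raw - median = 27 - 31 = -4
slope * diff = 0.092 * -4 = -0.368
GE = 6.1 + -0.368
GE = 5.732

5.732


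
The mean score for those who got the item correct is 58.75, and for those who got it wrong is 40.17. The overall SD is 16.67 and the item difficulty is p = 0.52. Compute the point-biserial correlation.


q = 1 - p = 0.48
rpb = ((M1 - M0) / SD) * sqrt(p * q)
rpb = ((58.75 - 40.17) / 16.67) * sqrt(0.52 * 0.48)
rpb = 0.5568

0.5568


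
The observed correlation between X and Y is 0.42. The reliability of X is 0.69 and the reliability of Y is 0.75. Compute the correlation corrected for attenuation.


r_corrected = rxy / sqrt(rxx * ryy)
= 0.42 / sqrt(0.69 * 0.75)
= 0.42 / sqrt(0.5175)
= 0.42 / 0.719375
r_corrected = 0.5838

0.5838


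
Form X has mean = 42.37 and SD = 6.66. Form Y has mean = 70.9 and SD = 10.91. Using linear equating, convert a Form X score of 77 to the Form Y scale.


slope = SD_Y / SD_X = 10.91 / 6.66 ~ 1.6381
intercept = mean_Y - slope * mean_X = 70.9 - (10.91 / 6.66) * 42.37 ~ 1.4921
Y = slope * X + intercept. To avoid rounding drift from the rounded slope/intercept, evaluate the equivalent form Y = mean_Y + SD_Y * (X - mean_X) / SD_X at full precision:
Y = 70.9 + 10.91 * (77 - 42.37) / 6.66
Y = 70.9 + 10.91 * 34.63 / 6.66
Y = 70.9 + 377.8133 / 6.66
Y = 70.9 + 56.7287
Y = 127.6287

127.6287


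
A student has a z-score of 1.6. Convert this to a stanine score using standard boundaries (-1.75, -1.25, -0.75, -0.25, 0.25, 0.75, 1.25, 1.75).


Stanine boundaries: [-1.75, -1.25, -0.75, -0.25, 0.25, 0.75, 1.25, 1.75]
z = 1.6
Check each boundary:
  z >= -1.75 -> could be stanine 2
  z >= -1.25 -> could be stanine 3
  z >= -0.75 -> could be stanine 4
  z >= -0.25 -> could be stanine 5
  z >= 0.25 -> could be stanine 6
  z >= 0.75 -> could be stanine 7
  z >= 1.25 -> could be stanine 8
  z < 1.75
Highest qualifying boundary gives stanine = 8

8


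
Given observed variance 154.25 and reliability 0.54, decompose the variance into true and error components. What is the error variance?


var_true = rxx * var_obs = 0.54 * 154.25 = 83.295
var_error = var_obs - var_true
var_error = 154.25 - 83.295
var_error = 70.955

70.955


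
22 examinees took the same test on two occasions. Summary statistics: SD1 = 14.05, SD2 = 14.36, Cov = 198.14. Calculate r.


r = cov(X,Y) / (SD_X * SD_Y)
r = 198.14 / (14.05 * 14.36)
r = 198.14 / 201.758
r = 0.9821

0.9821


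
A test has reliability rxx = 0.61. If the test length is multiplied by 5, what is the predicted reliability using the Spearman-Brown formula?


r_new = (n * rxx) / (1 + (n-1) * rxx)
r_new = (5 * 0.61) / (1 + 4 * 0.61)
r_new = 3.05 / 3.44
r_new = 0.8866

0.8866


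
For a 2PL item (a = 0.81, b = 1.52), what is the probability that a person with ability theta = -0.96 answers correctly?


a*(theta - b) = 0.81 * (-0.96 - 1.52) = -2.0088
exp(--2.0088) = 7.4544
P = 1 / (1 + 7.4544)
P = 0.1183

0.1183


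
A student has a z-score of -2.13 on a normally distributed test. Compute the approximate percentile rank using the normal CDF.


CDF(z) = 0.5 * (1 + erf(z/sqrt(2)))
erf(-1.5061) = -0.9668
CDF = 0.0166
Percentile rank = 0.0166 * 100 = 1.66

1.66


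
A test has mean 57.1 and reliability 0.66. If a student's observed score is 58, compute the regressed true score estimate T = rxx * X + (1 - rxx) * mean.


T_est = rxx * X + (1 - rxx) * mean
T_est = 0.66 * 58 + 0.34 * 57.1
T_est = 38.28 + 19.414
T_est = 57.694

57.694


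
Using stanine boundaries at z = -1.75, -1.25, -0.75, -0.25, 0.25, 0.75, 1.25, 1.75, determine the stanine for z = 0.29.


Stanine boundaries: [-1.75, -1.25, -0.75, -0.25, 0.25, 0.75, 1.25, 1.75]
z = 0.29
Check each boundary:
  z >= -1.75 -> could be stanine 2
  z >= -1.25 -> could be stanine 3
  z >= -0.75 -> could be stanine 4
  z >= -0.25 -> could be stanine 5
  z >= 0.25 -> could be stanine 6
  z < 0.75
  z < 1.25
  z < 1.75
Highest qualifying boundary gives stanine = 6

6


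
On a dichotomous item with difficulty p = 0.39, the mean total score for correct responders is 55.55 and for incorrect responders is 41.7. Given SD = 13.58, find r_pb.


q = 1 - p = 0.61
rpb = ((M1 - M0) / SD) * sqrt(p * q)
rpb = ((55.55 - 41.7) / 13.58) * sqrt(0.39 * 0.61)
rpb = 0.4974

0.4974


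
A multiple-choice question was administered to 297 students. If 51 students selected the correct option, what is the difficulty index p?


Item difficulty p = number correct / total examinees
p = 51 / 297
p = 0.1717

0.1717


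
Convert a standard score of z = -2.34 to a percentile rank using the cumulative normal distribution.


CDF(z) = 0.5 * (1 + erf(z/sqrt(2)))
erf(-1.6546) = -0.9807
CDF = 0.0096
Percentile rank = 0.0096 * 100 = 0.96

0.96


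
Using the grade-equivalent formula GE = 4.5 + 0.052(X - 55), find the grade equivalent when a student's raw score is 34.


raw - median = 34 - 55 = -21
slope * diff = 0.052 * -21 = -1.092
GE = 4.5 + -1.092
GE = 3.408

3.408


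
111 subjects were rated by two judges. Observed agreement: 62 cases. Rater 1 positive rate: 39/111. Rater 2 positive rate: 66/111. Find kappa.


P_o = 62/111 = 0.558559
P_e = (39*66 + 72*45) / 12321 = 0.471877
kappa = (P_o - P_e) / (1 - P_e)
kappa = (0.558559 - 0.471877) / (1 - 0.471877)
kappa = 0.1641

0.1641


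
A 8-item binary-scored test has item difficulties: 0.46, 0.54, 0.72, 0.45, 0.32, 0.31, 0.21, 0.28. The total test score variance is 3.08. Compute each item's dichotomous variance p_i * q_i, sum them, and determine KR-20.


For each item, compute p_i * q_i:
  Item 1: 0.46 * 0.54 = 0.2484
  Item 2: 0.54 * 0.46 = 0.2484
  Item 3: 0.72 * 0.28 = 0.2016
  Item 4: 0.45 * 0.55 = 0.2475
  Item 5: 0.32 * 0.68 = 0.2176
  Item 6: 0.31 * 0.69 = 0.2139
  Item 7: 0.21 * 0.79 = 0.1659
  Item 8: 0.28 * 0.72 = 0.2016
Sum(p_i * q_i) = 0.2484 + 0.2484 + 0.2016 + 0.2475 + 0.2176 + 0.2139 + 0.1659 + 0.2016 = 1.7449
KR-20 = (k/(k-1)) * (1 - Sum(p_i*q_i) / Var_total)
= (8/7) * (1 - 1.7449/3.08)
= 1.1429 * 0.4335
KR-20 = 0.4954

0.4954


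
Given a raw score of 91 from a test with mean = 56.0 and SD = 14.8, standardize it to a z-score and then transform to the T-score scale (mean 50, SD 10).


z = (X - mean) / SD = (91 - 56.0) / 14.8
z = 35.0 / 14.8
z = 2.3649
T-score = T = 50 + 10z
Carry z at full precision (z = 35.0 / 14.8) into the conversion:
T-score = 50 + 10 * (35.0 / 14.8) = 50 + 350 / 14.8
T-score = 50 + 23.6486
T-score = 73.6486

73.6486
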